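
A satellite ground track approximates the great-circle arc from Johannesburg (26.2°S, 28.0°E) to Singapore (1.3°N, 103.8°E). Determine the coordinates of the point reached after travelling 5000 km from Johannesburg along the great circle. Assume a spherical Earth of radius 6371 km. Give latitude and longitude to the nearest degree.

Convert each endpoint to a unit vector on the sphere (x = cos φ cos λ, y = cos φ sin λ, z = sin φ).
The central angle between the endpoints is δ = arccos(p₁·p₂) ≈ 1.359 rad (77.9°). The total great-circle distance is δ·R ≈ 1.359 × 6371 ≈ 8659 km, so the target fraction is f = 5000/8659 ≈ 0.577.
Interpolate at f ≈ 0.577 with slerp weights a = sin((1−f)δ)/sin δ ≈ 0.556, b = sin(fδ)/sin δ ≈ 0.723.
p = a·p₁ + b·p₂ ≈ (0.268, 0.936, -0.229); φ = arcsin(p_z) ≈ -13.24°, λ = atan2(p_y, p_x) ≈ 74.03°.

≈ (13°S, 74°E)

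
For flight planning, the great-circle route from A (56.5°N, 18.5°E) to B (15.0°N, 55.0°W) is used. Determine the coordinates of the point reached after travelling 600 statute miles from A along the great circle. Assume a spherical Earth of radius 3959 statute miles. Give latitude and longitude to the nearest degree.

≈ (55°N, 3°E)

Convert each endpoint to a unit vector on the sphere (x = cos φ cos λ, y = cos φ sin λ, z = sin φ).
The central angle between the endpoints is δ = arccos(p₁·p₂) ≈ 1.195 rad (68.5°). The total great-circle distance is δ·R ≈ 1.195 × 3959 ≈ 4730 mi, so the target fraction is f = 600/4730 ≈ 0.127.
Interpolate at f ≈ 0.127 with slerp weights a = sin((1−f)δ)/sin δ ≈ 0.929, b = sin(fδ)/sin δ ≈ 0.162.
p = a·p₁ + b·p₂ ≈ (0.576, 0.034, 0.817); φ = arcsin(p_z) ≈ 54.75°, λ = atan2(p_y, p_x) ≈ 3.40°.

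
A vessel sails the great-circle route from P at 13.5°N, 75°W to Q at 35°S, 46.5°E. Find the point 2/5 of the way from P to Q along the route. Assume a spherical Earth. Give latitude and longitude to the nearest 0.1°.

≈ 14.6°S, 34.0°W

Write both endpoints as unit vectors p₁, p₂ with components (cos φ cos λ, cos φ sin λ, sin φ).
The central angle between the endpoints is δ = arccos(p₁·p₂) ≈ 2.153 rad (123.4°).
Interpolate at f = 2/5 with slerp weights a = sin((1−f)δ)/sin δ ≈ 1.151, b = sin(fδ)/sin δ ≈ 0.908.
p = a·p₁ + b·p₂ ≈ (0.802, -0.541, -0.252); φ = arcsin(p_z) ≈ -14.62°, λ = atan2(p_y, p_x) ≈ -34.02°.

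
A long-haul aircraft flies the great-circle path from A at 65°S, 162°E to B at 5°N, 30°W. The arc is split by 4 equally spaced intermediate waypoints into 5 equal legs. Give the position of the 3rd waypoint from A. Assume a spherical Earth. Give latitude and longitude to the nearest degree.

Convert each endpoint to a unit vector on the sphere (x = cos φ cos λ, y = cos φ sin λ, z = sin φ).
The central angle between the endpoints is δ = arccos(p₁·p₂) ≈ 2.084 rad (119.4°).
Interpolate at f = 3/5 with slerp weights a = sin((1−f)δ)/sin δ ≈ 0.850, b = sin(fδ)/sin δ ≈ 1.089.
p = a·p₁ + b·p₂ ≈ (0.598, -0.432, -0.675); φ = arcsin(p_z) ≈ -42.46°, λ = atan2(p_y, p_x) ≈ -35.81°.

≈ 42°S, 36°W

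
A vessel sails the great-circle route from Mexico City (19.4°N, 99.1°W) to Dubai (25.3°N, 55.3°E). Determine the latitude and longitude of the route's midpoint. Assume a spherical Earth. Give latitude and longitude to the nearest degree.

Write both endpoints as unit vectors p₁, p₂ with components (cos φ cos λ, cos φ sin λ, sin φ).
The central angle between the endpoints is δ = arccos(p₁·p₂) ≈ 2.249 rad (128.8°).
Interpolate at f = 1/2 with slerp weights a = sin((1−f)δ)/sin δ ≈ 1.158, b = sin(fδ)/sin δ ≈ 1.158.
p = a·p₁ + b·p₂ ≈ (0.423, -0.218, 0.879); φ = arcsin(p_z) ≈ 61.58°, λ = atan2(p_y, p_x) ≈ -27.23°.

≈ 62°N, 27°W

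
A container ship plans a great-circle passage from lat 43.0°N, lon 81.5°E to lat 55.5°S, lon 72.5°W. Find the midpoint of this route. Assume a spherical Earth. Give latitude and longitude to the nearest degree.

Write both endpoints as unit vectors p₁, p₂ with components (cos φ cos λ, cos φ sin λ, sin φ).
The central angle between the endpoints is δ = arccos(p₁·p₂) ≈ 2.777 rad (159.1°).
Interpolate at f = 1/2 with slerp weights a = sin((1−f)δ)/sin δ ≈ 2.760, b = sin(fδ)/sin δ ≈ 2.760.
p = a·p₁ + b·p₂ ≈ (0.769, 0.505, -0.392); φ = arcsin(p_z) ≈ -23.10°, λ = atan2(p_y, p_x) ≈ 33.33°.

≈ lat 23°S, lon 33°E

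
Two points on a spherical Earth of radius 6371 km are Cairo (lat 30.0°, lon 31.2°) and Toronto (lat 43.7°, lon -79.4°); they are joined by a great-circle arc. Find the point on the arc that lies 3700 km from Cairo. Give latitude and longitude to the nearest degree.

≈ lat 50°, lon -4°

The haversine formula gives a central angle δ ≈ 1.445 rad (82.8°) between the endpoints. The total great-circle distance is δ·R ≈ 1.445 × 6371 ≈ 9208 km, so the target fraction is f = 3700/9208 ≈ 0.402.
Interpolate at f ≈ 0.402 with slerp weights a = sin((1−f)δ)/sin δ ≈ 0.767, b = sin(fδ)/sin δ ≈ 0.553.
p = a·p₁ + b·p₂ ≈ (0.642, -0.049, 0.765); φ = arcsin(p_z) ≈ 49.95°, λ = atan2(p_y, p_x) ≈ -4.36°.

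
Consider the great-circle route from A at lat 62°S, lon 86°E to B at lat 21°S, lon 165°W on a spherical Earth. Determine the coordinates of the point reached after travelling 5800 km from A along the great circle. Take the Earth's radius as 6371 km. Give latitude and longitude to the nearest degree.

≈ lat 45°S, lon 178°E

Write both endpoints as unit vectors p₁, p₂ with components (cos φ cos λ, cos φ sin λ, sin φ).
The central angle between the endpoints is δ = arccos(p₁·p₂) ≈ 1.396 rad (80.0°). The total great-circle distance is δ·R ≈ 1.396 × 6371 ≈ 8895 km, so the target fraction is f = 5800/8895 ≈ 0.652.
Interpolate at f ≈ 0.652 with slerp weights a = sin((1−f)δ)/sin δ ≈ 0.474, b = sin(fδ)/sin δ ≈ 0.802.
p = a·p₁ + b·p₂ ≈ (-0.708, 0.028, -0.706); φ = arcsin(p_z) ≈ -44.91°, λ = atan2(p_y, p_x) ≈ 177.71°.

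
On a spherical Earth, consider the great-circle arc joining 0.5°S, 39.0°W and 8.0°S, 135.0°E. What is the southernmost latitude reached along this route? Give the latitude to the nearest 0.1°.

≈ 55.0°S

The great circle lies in the plane with unit normal n̂ = (p₁ × p₂)/|p₁ × p₂|.
Here n̂_z ≈ +0.574; the vertex latitude is φ_max = arccos|n̂_z| ≈ 55.0°.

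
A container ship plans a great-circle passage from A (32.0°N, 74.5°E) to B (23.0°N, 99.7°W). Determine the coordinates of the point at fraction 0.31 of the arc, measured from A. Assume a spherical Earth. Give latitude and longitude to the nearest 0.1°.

The haversine formula gives a central angle δ ≈ 2.177 rad (124.7°) between the endpoints.
Interpolate at f = 0.31 with slerp weights a = sin((1−f)δ)/sin δ ≈ 1.214, b = sin(fδ)/sin δ ≈ 0.760.
p = a·p₁ + b·p₂ ≈ (0.157, 0.302, 0.940); φ = arcsin(p_z) ≈ 70.08°, λ = atan2(p_y, p_x) ≈ 62.52°.

≈ (70.1°N, 62.5°E)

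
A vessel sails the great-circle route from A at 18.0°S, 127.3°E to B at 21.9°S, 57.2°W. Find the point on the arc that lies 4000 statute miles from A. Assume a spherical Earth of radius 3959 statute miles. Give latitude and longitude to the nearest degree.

Write both endpoints as unit vectors p₁, p₂ with components (cos φ cos λ, cos φ sin λ, sin φ).
The central angle between the endpoints is δ = arccos(p₁·p₂) ≈ 2.441 rad (139.9°). The total great-circle distance is δ·R ≈ 2.441 × 3959 ≈ 9664 mi, so the target fraction is f = 4000/9664 ≈ 0.414.
Interpolate at f ≈ 0.414 with slerp weights a = sin((1−f)δ)/sin δ ≈ 1.536, b = sin(fδ)/sin δ ≈ 1.314.
p = a·p₁ + b·p₂ ≈ (-0.225, 0.137, -0.965); φ = arcsin(p_z) ≈ -74.73°, λ = atan2(p_y, p_x) ≈ 148.59°.

≈ 75°S, 149°E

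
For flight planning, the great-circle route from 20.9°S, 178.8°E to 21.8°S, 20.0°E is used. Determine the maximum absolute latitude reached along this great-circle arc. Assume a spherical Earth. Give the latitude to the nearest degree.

The great circle lies in the plane with unit normal n̂ = (p₁ × p₂)/|p₁ × p₂|.
Here n̂_z ≈ -0.426; the vertex latitude is φ_max = arccos|n̂_z| ≈ 64.8°.

≈ 65°S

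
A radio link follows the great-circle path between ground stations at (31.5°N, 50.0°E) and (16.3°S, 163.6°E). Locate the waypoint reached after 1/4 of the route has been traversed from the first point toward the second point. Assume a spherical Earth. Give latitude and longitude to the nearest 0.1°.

≈ (25.8°N, 83.2°E)

Convert each endpoint to a unit vector on the sphere (x = cos φ cos λ, y = cos φ sin λ, z = sin φ).
The central angle between the endpoints is δ = arccos(p₁·p₂) ≈ 2.065 rad (118.3°).
Interpolate at f = 1/4 with slerp weights a = sin((1−f)δ)/sin δ ≈ 1.136, b = sin(fδ)/sin δ ≈ 0.561.
p = a·p₁ + b·p₂ ≈ (0.106, 0.894, 0.436); φ = arcsin(p_z) ≈ 25.85°, λ = atan2(p_y, p_x) ≈ 83.23°.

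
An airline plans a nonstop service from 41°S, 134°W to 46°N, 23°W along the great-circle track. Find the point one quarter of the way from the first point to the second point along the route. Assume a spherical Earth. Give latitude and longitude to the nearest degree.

Convert each endpoint to a unit vector on the sphere (x = cos φ cos λ, y = cos φ sin λ, z = sin φ).
The central angle between the endpoints is δ = arccos(p₁·p₂) ≈ 2.291 rad (131.3°).
Interpolate at f = 1/4 with slerp weights a = sin((1−f)δ)/sin δ ≈ 1.316, b = sin(fδ)/sin δ ≈ 0.721.
p = a·p₁ + b·p₂ ≈ (-0.229, -0.910, -0.345); φ = arcsin(p_z) ≈ -20.16°, λ = atan2(p_y, p_x) ≈ -104.11°.

≈ 20°S, 104°W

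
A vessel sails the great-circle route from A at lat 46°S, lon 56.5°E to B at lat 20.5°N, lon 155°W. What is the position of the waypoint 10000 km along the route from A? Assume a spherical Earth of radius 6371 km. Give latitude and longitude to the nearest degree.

≈ lat 23°S, lon 172°E

The haversine formula gives a central angle δ ≈ 2.509 rad (143.8°) between the endpoints. The total great-circle distance is δ·R ≈ 2.509 × 6371 ≈ 15987 km, so the target fraction is f = 10000/15987 ≈ 0.626.
Interpolate at f ≈ 0.626 with slerp weights a = sin((1−f)δ)/sin δ ≈ 1.366, b = sin(fδ)/sin δ ≈ 1.692.
p = a·p₁ + b·p₂ ≈ (-0.913, 0.122, -0.390); φ = arcsin(p_z) ≈ -22.97°, λ = atan2(p_y, p_x) ≈ 172.41°.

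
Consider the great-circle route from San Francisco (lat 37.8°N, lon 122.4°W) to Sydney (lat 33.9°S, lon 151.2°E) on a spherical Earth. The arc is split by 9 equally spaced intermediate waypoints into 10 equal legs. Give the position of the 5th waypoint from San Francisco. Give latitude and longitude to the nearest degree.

≈ lat 3°N, lon 167°W

Write both endpoints as unit vectors p₁, p₂ with components (cos φ cos λ, cos φ sin λ, sin φ).
The central angle between the endpoints is δ = arccos(p₁·p₂) ≈ 1.876 rad (107.5°).
Interpolate at f = 5/10 with slerp weights a = sin((1−f)δ)/sin δ ≈ 0.846, b = sin(fδ)/sin δ ≈ 0.846.
p = a·p₁ + b·p₂ ≈ (-0.973, -0.226, 0.047); φ = arcsin(p_z) ≈ 2.67°, λ = atan2(p_y, p_x) ≈ -166.92°.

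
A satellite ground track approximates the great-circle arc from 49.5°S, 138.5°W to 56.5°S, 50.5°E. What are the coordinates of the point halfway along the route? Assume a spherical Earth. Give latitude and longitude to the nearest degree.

Write both endpoints as unit vectors p₁, p₂ with components (cos φ cos λ, cos φ sin λ, sin φ).
The central angle between the endpoints is δ = arccos(p₁·p₂) ≈ 1.287 rad (73.7°).
Interpolate at f = 1/2 with slerp weights a = sin((1−f)δ)/sin δ ≈ 0.625, b = sin(fδ)/sin δ ≈ 0.625.
p = a·p₁ + b·p₂ ≈ (-0.085, -0.003, -0.996); φ = arcsin(p_z) ≈ -85.15°, λ = atan2(p_y, p_x) ≈ -178.12°.

≈ 85°S, 178°W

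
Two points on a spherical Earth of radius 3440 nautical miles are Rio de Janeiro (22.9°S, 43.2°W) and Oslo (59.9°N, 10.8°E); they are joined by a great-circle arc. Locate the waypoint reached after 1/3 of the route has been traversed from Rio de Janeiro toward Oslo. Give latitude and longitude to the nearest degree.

≈ 6°N, 31°W

Write both endpoints as unit vectors p₁, p₂ with components (cos φ cos λ, cos φ sin λ, sin φ).
The central angle between the endpoints is δ = arccos(p₁·p₂) ≈ 1.636 rad (93.7°).
Interpolate at f = 1/3 with slerp weights a = sin((1−f)δ)/sin δ ≈ 0.889, b = sin(fδ)/sin δ ≈ 0.520.
p = a·p₁ + b·p₂ ≈ (0.853, -0.512, 0.104); φ = arcsin(p_z) ≈ 5.96°, λ = atan2(p_y, p_x) ≈ -30.96°.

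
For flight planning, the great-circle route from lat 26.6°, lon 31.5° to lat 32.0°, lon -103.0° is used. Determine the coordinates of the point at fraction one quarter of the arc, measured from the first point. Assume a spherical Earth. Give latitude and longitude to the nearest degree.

≈ lat 45°, lon 8°

Convert each endpoint to a unit vector on the sphere (x = cos φ cos λ, y = cos φ sin λ, z = sin φ).
The central angle between the endpoints is δ = arccos(p₁·p₂) ≈ 1.869 rad (107.1°).
Interpolate at f = 1/4 with slerp weights a = sin((1−f)δ)/sin δ ≈ 1.031, b = sin(fδ)/sin δ ≈ 0.471.
p = a·p₁ + b·p₂ ≈ (0.696, 0.092, 0.712); φ = arcsin(p_z) ≈ 45.37°, λ = atan2(p_y, p_x) ≈ 7.56°.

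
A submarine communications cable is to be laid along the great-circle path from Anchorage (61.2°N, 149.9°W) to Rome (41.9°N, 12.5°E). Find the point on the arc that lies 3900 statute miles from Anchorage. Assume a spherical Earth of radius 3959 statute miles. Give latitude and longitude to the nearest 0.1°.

≈ (61.0°N, 6.6°E)

Convert each endpoint to a unit vector on the sphere (x = cos φ cos λ, y = cos φ sin λ, z = sin φ).
The central angle between the endpoints is δ = arccos(p₁·p₂) ≈ 1.325 rad (75.9°). The total great-circle distance is δ·R ≈ 1.325 × 3959 ≈ 5245 mi, so the target fraction is f = 3900/5245 ≈ 0.744.
Interpolate at f ≈ 0.744 with slerp weights a = sin((1−f)δ)/sin δ ≈ 0.344, b = sin(fδ)/sin δ ≈ 0.859.
p = a·p₁ + b·p₂ ≈ (0.481, 0.055, 0.875); φ = arcsin(p_z) ≈ 61.03°, λ = atan2(p_y, p_x) ≈ 6.57°.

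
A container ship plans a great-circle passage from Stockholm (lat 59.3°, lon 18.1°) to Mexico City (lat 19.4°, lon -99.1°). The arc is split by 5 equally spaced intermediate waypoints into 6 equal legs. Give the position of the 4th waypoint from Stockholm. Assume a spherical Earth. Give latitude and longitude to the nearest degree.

≈ lat 44°, lon -81°

Convert each endpoint to a unit vector on the sphere (x = cos φ cos λ, y = cos φ sin λ, z = sin φ).
The central angle between the endpoints is δ = arccos(p₁·p₂) ≈ 1.505 rad (86.2°).
Interpolate at f = 4/6 with slerp weights a = sin((1−f)δ)/sin δ ≈ 0.482, b = sin(fδ)/sin δ ≈ 0.845.
p = a·p₁ + b·p₂ ≈ (0.108, -0.711, 0.695); φ = arcsin(p_z) ≈ 44.04°, λ = atan2(p_y, p_x) ≈ -81.37°.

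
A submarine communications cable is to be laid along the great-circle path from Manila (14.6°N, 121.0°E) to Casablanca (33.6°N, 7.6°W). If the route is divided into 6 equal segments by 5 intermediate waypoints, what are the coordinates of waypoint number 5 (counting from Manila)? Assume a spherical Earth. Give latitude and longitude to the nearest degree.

The haversine formula gives a central angle δ ≈ 1.943 rad (111.3°) between the endpoints.
Interpolate at f = 5/6 with slerp weights a = sin((1−f)δ)/sin δ ≈ 0.341, b = sin(fδ)/sin δ ≈ 1.072.
p = a·p₁ + b·p₂ ≈ (0.715, 0.165, 0.679); φ = arcsin(p_z) ≈ 42.80°, λ = atan2(p_y, p_x) ≈ 13.01°.

≈ (43°N, 13°E)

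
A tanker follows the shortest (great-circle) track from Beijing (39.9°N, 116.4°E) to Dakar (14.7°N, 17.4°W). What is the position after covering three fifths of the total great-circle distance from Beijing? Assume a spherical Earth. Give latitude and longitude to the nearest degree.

≈ (47°N, 19°E)

The haversine formula gives a central angle δ ≈ 1.929 rad (110.5°) between the endpoints.
Interpolate at f = 3/5 with slerp weights a = sin((1−f)δ)/sin δ ≈ 0.745, b = sin(fδ)/sin δ ≈ 0.978.
p = a·p₁ + b·p₂ ≈ (0.649, 0.229, 0.726); φ = arcsin(p_z) ≈ 46.54°, λ = atan2(p_y, p_x) ≈ 19.43°.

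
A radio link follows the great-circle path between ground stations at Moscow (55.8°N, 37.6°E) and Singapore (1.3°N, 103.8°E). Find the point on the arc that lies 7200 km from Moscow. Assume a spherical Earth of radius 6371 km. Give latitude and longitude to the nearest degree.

≈ 11°N, 98°E

From cos δ = sin φ₁ sin φ₂ + cos φ₁ cos φ₂ cos Δλ, the central angle is δ ≈ 1.323 rad (75.8°). The total great-circle distance is δ·R ≈ 1.323 × 6371 ≈ 8427 km, so the target fraction is f = 7200/8427 ≈ 0.854.
Interpolate at f ≈ 0.854 with slerp weights a = sin((1−f)δ)/sin δ ≈ 0.197, b = sin(fδ)/sin δ ≈ 0.933.
p = a·p₁ + b·p₂ ≈ (-0.135, 0.974, 0.184); φ = arcsin(p_z) ≈ 10.63°, λ = atan2(p_y, p_x) ≈ 97.87°.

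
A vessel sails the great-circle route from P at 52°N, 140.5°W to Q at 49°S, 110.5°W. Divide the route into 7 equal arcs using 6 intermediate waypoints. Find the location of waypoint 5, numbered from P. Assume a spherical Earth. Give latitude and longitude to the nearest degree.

≈ 20°S, 120°W

Convert each endpoint to a unit vector on the sphere (x = cos φ cos λ, y = cos φ sin λ, z = sin φ).
The central angle between the endpoints is δ = arccos(p₁·p₂) ≈ 1.818 rad (104.2°).
Interpolate at f = 5/7 with slerp weights a = sin((1−f)δ)/sin δ ≈ 0.512, b = sin(fδ)/sin δ ≈ 0.993.
p = a·p₁ + b·p₂ ≈ (-0.472, -0.811, -0.346); φ = arcsin(p_z) ≈ -20.26°, λ = atan2(p_y, p_x) ≈ -120.17°.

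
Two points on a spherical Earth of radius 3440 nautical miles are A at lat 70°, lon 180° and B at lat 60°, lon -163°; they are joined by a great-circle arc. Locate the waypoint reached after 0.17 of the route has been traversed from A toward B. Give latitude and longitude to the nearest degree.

Write both endpoints as unit vectors p₁, p₂ with components (cos φ cos λ, cos φ sin λ, sin φ).
The central angle between the endpoints is δ = arccos(p₁·p₂) ≈ 0.213 rad (12.2°).
Interpolate at f = 0.17 with slerp weights a = sin((1−f)δ)/sin δ ≈ 0.832, b = sin(fδ)/sin δ ≈ 0.171.
p = a·p₁ + b·p₂ ≈ (-0.366, -0.025, 0.930); φ = arcsin(p_z) ≈ 68.45°, λ = atan2(p_y, p_x) ≈ -176.09°.

≈ lat 68°, lon -176°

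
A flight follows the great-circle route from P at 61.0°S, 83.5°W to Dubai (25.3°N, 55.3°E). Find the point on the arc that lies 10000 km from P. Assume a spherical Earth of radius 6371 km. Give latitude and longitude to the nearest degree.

≈ 15°S, 36°E

Write both endpoints as unit vectors p₁, p₂ with components (cos φ cos λ, cos φ sin λ, sin φ).
The central angle between the endpoints is δ = arccos(p₁·p₂) ≈ 2.351 rad (134.7°). The total great-circle distance is δ·R ≈ 2.351 × 6371 ≈ 14979 km, so the target fraction is f = 10000/14979 ≈ 0.668.
Interpolate at f ≈ 0.668 with slerp weights a = sin((1−f)δ)/sin δ ≈ 0.991, b = sin(fδ)/sin δ ≈ 1.407.
p = a·p₁ + b·p₂ ≈ (0.779, 0.568, -0.266); φ = arcsin(p_z) ≈ -15.40°, λ = atan2(p_y, p_x) ≈ 36.13°.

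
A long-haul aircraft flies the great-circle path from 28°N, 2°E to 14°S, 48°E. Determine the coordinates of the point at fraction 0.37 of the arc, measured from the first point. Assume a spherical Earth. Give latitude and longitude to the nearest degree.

The haversine formula gives a central angle δ ≈ 1.068 rad (61.2°) between the endpoints.
Interpolate at f = 0.37 with slerp weights a = sin((1−f)δ)/sin δ ≈ 0.711, b = sin(fδ)/sin δ ≈ 0.439.
p = a·p₁ + b·p₂ ≈ (0.913, 0.339, 0.228); φ = arcsin(p_z) ≈ 13.16°, λ = atan2(p_y, p_x) ≈ 20.36°.

≈ 13°N, 20°E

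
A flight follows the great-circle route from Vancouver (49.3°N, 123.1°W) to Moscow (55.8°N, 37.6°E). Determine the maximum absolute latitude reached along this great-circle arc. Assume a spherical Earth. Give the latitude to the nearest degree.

The great circle lies in the plane with unit normal n̂ = (p₁ × p₂)/|p₁ × p₂|.
Here n̂_z ≈ +0.126; the vertex latitude is φ_max = arccos|n̂_z| ≈ 82.7°.
Check via Clairaut: cos φ_max = |cos φ₁| · sin C = cos(49.3°)·sin(11.2°) ≈ 0.126, again giving ≈ 82.7°.

≈ 83°N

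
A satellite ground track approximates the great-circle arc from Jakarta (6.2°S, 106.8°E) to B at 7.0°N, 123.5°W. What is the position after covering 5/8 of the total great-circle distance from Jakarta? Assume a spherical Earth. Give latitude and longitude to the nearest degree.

Convert each endpoint to a unit vector on the sphere (x = cos φ cos λ, y = cos φ sin λ, z = sin φ).
The central angle between the endpoints is δ = arccos(p₁·p₂) ≈ 2.270 rad (130.1°).
Interpolate at f = 5/8 with slerp weights a = sin((1−f)δ)/sin δ ≈ 0.982, b = sin(fδ)/sin δ ≈ 1.291.
p = a·p₁ + b·p₂ ≈ (-0.990, -0.134, 0.051); φ = arcsin(p_z) ≈ 2.94°, λ = atan2(p_y, p_x) ≈ -172.31°.

≈ 3°N, 172°W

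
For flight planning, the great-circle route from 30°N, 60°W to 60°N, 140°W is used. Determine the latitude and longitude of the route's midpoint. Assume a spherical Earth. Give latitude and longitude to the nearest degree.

Convert each endpoint to a unit vector on the sphere (x = cos φ cos λ, y = cos φ sin λ, z = sin φ).
The central angle between the endpoints is δ = arccos(p₁·p₂) ≈ 1.038 rad (59.5°).
Interpolate at f = 1/2 with slerp weights a = sin((1−f)δ)/sin δ ≈ 0.576, b = sin(fδ)/sin δ ≈ 0.576.
p = a·p₁ + b·p₂ ≈ (0.029, -0.617, 0.787); φ = arcsin(p_z) ≈ 51.86°, λ = atan2(p_y, p_x) ≈ -87.33°.

≈ 52°N, 87°W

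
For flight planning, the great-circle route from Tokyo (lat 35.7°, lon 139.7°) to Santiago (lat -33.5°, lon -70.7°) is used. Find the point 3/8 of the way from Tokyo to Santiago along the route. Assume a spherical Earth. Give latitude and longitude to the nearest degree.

The haversine formula gives a central angle δ ≈ 2.705 rad (155.0°) between the endpoints.
Interpolate at f = 3/8 with slerp weights a = sin((1−f)δ)/sin δ ≈ 2.347, b = sin(fδ)/sin δ ≈ 2.008.
p = a·p₁ + b·p₂ ≈ (-0.901, -0.347, 0.262); φ = arcsin(p_z) ≈ 15.17°, λ = atan2(p_y, p_x) ≈ -158.92°.

≈ lat 15°, lon -159°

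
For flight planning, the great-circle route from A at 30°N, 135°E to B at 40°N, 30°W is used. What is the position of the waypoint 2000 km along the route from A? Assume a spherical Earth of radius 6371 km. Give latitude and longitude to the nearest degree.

Convert each endpoint to a unit vector on the sphere (x = cos φ cos λ, y = cos φ sin λ, z = sin φ).
The central angle between the endpoints is δ = arccos(p₁·p₂) ≈ 1.896 rad (108.6°). The total great-circle distance is δ·R ≈ 1.896 × 6371 ≈ 12079 km, so the target fraction is f = 2000/12079 ≈ 0.166.
Interpolate at f ≈ 0.166 with slerp weights a = sin((1−f)δ)/sin δ ≈ 1.055, b = sin(fδ)/sin δ ≈ 0.326.
p = a·p₁ + b·p₂ ≈ (-0.430, 0.521, 0.737); φ = arcsin(p_z) ≈ 47.48°, λ = atan2(p_y, p_x) ≈ 129.51°.

≈ 47°N, 130°E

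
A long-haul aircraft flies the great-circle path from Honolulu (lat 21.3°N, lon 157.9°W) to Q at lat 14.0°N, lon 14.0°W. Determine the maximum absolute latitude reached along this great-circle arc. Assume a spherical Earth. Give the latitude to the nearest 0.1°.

≈ 46.0°N

The great circle lies in the plane with unit normal n̂ = (p₁ × p₂)/|p₁ × p₂|.
Here n̂_z ≈ +0.695; the vertex latitude is φ_max = arccos|n̂_z| ≈ 46.0°.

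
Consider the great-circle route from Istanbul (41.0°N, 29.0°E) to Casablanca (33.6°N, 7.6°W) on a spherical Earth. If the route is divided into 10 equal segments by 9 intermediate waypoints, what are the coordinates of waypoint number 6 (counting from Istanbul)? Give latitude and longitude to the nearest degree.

The haversine formula gives a central angle δ ≈ 0.520 rad (29.8°) between the endpoints.
Interpolate at f = 6/10 with slerp weights a = sin((1−f)δ)/sin δ ≈ 0.416, b = sin(fδ)/sin δ ≈ 0.618.
p = a·p₁ + b·p₂ ≈ (0.784, 0.084, 0.615); φ = arcsin(p_z) ≈ 37.92°, λ = atan2(p_y, p_x) ≈ 6.11°.

≈ (38°N, 6°E)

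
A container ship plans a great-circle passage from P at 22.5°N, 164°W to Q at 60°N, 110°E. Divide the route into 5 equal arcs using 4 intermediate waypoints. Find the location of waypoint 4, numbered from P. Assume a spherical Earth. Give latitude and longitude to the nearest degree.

Write both endpoints as unit vectors p₁, p₂ with components (cos φ cos λ, cos φ sin λ, sin φ).
The central angle between the endpoints is δ = arccos(p₁·p₂) ≈ 1.199 rad (68.7°).
Interpolate at f = 4/5 with slerp weights a = sin((1−f)δ)/sin δ ≈ 0.255, b = sin(fδ)/sin δ ≈ 0.879.
p = a·p₁ + b·p₂ ≈ (-0.377, 0.348, 0.859); φ = arcsin(p_z) ≈ 59.15°, λ = atan2(p_y, p_x) ≈ 137.27°.

≈ 59°N, 137°E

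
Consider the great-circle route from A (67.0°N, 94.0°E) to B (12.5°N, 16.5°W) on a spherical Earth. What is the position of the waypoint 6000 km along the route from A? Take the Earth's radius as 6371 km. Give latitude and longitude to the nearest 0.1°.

Write both endpoints as unit vectors p₁, p₂ with components (cos φ cos λ, cos φ sin λ, sin φ).
The central angle between the endpoints is δ = arccos(p₁·p₂) ≈ 1.505 rad (86.2°). The total great-circle distance is δ·R ≈ 1.505 × 6371 ≈ 9589 km, so the target fraction is f = 6000/9589 ≈ 0.626.
Interpolate at f ≈ 0.626 with slerp weights a = sin((1−f)δ)/sin δ ≈ 0.535, b = sin(fδ)/sin δ ≈ 0.810.
p = a·p₁ + b·p₂ ≈ (0.744, -0.016, 0.668); φ = arcsin(p_z) ≈ 41.91°, λ = atan2(p_y, p_x) ≈ -1.24°.

≈ (41.9°N, 1.2°W)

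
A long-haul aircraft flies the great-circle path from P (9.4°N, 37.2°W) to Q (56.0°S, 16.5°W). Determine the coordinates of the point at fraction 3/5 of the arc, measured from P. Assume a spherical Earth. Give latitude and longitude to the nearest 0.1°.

≈ (30.2°S, 27.9°W)

Convert each endpoint to a unit vector on the sphere (x = cos φ cos λ, y = cos φ sin λ, z = sin φ).
The central angle between the endpoints is δ = arccos(p₁·p₂) ≈ 1.180 rad (67.6°).
Interpolate at f = 3/5 with slerp weights a = sin((1−f)δ)/sin δ ≈ 0.492, b = sin(fδ)/sin δ ≈ 0.703.
p = a·p₁ + b·p₂ ≈ (0.764, -0.405, -0.503); φ = arcsin(p_z) ≈ -30.19°, λ = atan2(p_y, p_x) ≈ -27.94°.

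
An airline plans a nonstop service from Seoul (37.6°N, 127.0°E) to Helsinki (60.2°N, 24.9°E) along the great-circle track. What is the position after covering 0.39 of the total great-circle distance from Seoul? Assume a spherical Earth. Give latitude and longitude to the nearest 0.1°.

From cos δ = sin φ₁ sin φ₂ + cos φ₁ cos φ₂ cos Δλ, the central angle is δ ≈ 1.107 rad (63.5°).
Interpolate at f = 0.39 with slerp weights a = sin((1−f)δ)/sin δ ≈ 0.699, b = sin(fδ)/sin δ ≈ 0.468.
p = a·p₁ + b·p₂ ≈ (-0.122, 0.540, 0.833); φ = arcsin(p_z) ≈ 56.36°, λ = atan2(p_y, p_x) ≈ 102.76°.

≈ (56.4°N, 102.8°E)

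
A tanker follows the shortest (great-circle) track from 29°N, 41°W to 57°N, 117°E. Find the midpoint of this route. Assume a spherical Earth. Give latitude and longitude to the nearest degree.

Write both endpoints as unit vectors p₁, p₂ with components (cos φ cos λ, cos φ sin λ, sin φ).
The central angle between the endpoints is δ = arccos(p₁·p₂) ≈ 1.606 rad (92.0°).
Interpolate at f = 1/2 with slerp weights a = sin((1−f)δ)/sin δ ≈ 0.720, b = sin(fδ)/sin δ ≈ 0.720.
p = a·p₁ + b·p₂ ≈ (0.297, -0.064, 0.953); φ = arcsin(p_z) ≈ 72.31°, λ = atan2(p_y, p_x) ≈ -12.10°.

≈ 72°N, 12°W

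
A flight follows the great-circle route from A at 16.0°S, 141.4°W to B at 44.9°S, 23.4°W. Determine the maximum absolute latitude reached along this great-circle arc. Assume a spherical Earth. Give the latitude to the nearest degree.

≈ 53°S

The great circle lies in the plane with unit normal n̂ = (p₁ × p₂)/|p₁ × p₂|.
Here n̂_z ≈ +0.606; the vertex latitude is φ_max = arccos|n̂_z| ≈ 52.7°.
Check via Clairaut: cos φ_max = |cos φ₁| · sin C = cos(16.0°)·sin(140.9°) ≈ 0.606, again giving ≈ 52.7°.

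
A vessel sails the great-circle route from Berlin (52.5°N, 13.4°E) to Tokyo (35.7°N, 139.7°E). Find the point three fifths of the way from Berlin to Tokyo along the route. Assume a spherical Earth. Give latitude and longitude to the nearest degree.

Write both endpoints as unit vectors p₁, p₂ with components (cos φ cos λ, cos φ sin λ, sin φ).
The central angle between the endpoints is δ = arccos(p₁·p₂) ≈ 1.400 rad (80.2°).
Interpolate at f = 3/5 with slerp weights a = sin((1−f)δ)/sin δ ≈ 0.539, b = sin(fδ)/sin δ ≈ 0.756.
p = a·p₁ + b·p₂ ≈ (-0.149, 0.473, 0.868); φ = arcsin(p_z) ≈ 60.28°, λ = atan2(p_y, p_x) ≈ 107.47°.

≈ 60°N, 107°E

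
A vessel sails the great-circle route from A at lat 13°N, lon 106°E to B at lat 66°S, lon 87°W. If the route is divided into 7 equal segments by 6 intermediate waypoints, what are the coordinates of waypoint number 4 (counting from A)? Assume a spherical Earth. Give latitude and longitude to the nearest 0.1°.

The haversine formula gives a central angle δ ≈ 2.204 rad (126.3°) between the endpoints.
Interpolate at f = 4/7 with slerp weights a = sin((1−f)δ)/sin δ ≈ 1.005, b = sin(fδ)/sin δ ≈ 1.181.
p = a·p₁ + b·p₂ ≈ (-0.245, 0.462, -0.853); φ = arcsin(p_z) ≈ -58.49°, λ = atan2(p_y, p_x) ≈ 117.93°.

≈ lat 58.5°S, lon 117.9°E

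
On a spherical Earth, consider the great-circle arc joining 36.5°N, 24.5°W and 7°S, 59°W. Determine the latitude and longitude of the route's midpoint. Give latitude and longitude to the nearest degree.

From cos δ = sin φ₁ sin φ₂ + cos φ₁ cos φ₂ cos Δλ, the central angle is δ ≈ 0.946 rad (54.2°).
Interpolate at f = 1/2 with slerp weights a = sin((1−f)δ)/sin δ ≈ 0.562, b = sin(fδ)/sin δ ≈ 0.562.
p = a·p₁ + b·p₂ ≈ (0.698, -0.665, 0.266); φ = arcsin(p_z) ≈ 15.40°, λ = atan2(p_y, p_x) ≈ -43.62°.

≈ 15°N, 44°W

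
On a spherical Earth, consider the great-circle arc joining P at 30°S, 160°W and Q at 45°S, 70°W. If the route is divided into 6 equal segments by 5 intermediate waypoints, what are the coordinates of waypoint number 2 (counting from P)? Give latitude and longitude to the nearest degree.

≈ 43°S, 136°W

Convert each endpoint to a unit vector on the sphere (x = cos φ cos λ, y = cos φ sin λ, z = sin φ).
The central angle between the endpoints is δ = arccos(p₁·p₂) ≈ 1.209 rad (69.3°).
Interpolate at f = 2/6 with slerp weights a = sin((1−f)δ)/sin δ ≈ 0.772, b = sin(fδ)/sin δ ≈ 0.419.
p = a·p₁ + b·p₂ ≈ (-0.526, -0.507, -0.682); φ = arcsin(p_z) ≈ -43.03°, λ = atan2(p_y, p_x) ≈ -136.07°.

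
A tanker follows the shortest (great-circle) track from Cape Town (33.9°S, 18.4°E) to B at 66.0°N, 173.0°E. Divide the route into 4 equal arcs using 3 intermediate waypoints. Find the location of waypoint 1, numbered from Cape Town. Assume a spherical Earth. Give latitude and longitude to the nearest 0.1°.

From cos δ = sin φ₁ sin φ₂ + cos φ₁ cos φ₂ cos Δλ, the central angle is δ ≈ 2.523 rad (144.5°).
Interpolate at f = 1/4 with slerp weights a = sin((1−f)δ)/sin δ ≈ 1.635, b = sin(fδ)/sin δ ≈ 1.016.
p = a·p₁ + b·p₂ ≈ (0.878, 0.479, 0.016); φ = arcsin(p_z) ≈ 0.94°, λ = atan2(p_y, p_x) ≈ 28.62°.

≈ 0.9°N, 28.6°E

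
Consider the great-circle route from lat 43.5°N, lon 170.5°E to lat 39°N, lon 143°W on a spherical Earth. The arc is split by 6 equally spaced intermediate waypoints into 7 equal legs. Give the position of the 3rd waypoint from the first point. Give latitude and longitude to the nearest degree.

The haversine formula gives a central angle δ ≈ 0.607 rad (34.8°) between the endpoints.
Interpolate at f = 3/7 with slerp weights a = sin((1−f)δ)/sin δ ≈ 0.596, b = sin(fδ)/sin δ ≈ 0.451.
p = a·p₁ + b·p₂ ≈ (-0.706, -0.140, 0.694); φ = arcsin(p_z) ≈ 43.95°, λ = atan2(p_y, p_x) ≈ -168.82°.

≈ lat 44°N, lon 169°W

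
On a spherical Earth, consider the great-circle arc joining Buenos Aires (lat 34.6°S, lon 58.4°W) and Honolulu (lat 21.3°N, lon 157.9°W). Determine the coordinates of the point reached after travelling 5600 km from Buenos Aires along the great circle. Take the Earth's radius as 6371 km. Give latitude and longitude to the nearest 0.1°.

Convert each endpoint to a unit vector on the sphere (x = cos φ cos λ, y = cos φ sin λ, z = sin φ).
The central angle between the endpoints is δ = arccos(p₁·p₂) ≈ 1.910 rad (109.4°). The total great-circle distance is δ·R ≈ 1.910 × 6371 ≈ 12169 km, so the target fraction is f = 5600/12169 ≈ 0.460.
Interpolate at f ≈ 0.460 with slerp weights a = sin((1−f)δ)/sin δ ≈ 0.910, b = sin(fδ)/sin δ ≈ 0.817.
p = a·p₁ + b·p₂ ≈ (-0.313, -0.924, -0.220); φ = arcsin(p_z) ≈ -12.71°, λ = atan2(p_y, p_x) ≈ -108.69°.

≈ lat 12.7°S, lon 108.7°W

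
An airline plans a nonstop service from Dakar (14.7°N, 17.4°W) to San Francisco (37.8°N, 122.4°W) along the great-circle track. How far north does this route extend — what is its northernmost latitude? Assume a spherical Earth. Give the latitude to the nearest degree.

The great circle lies in the plane with unit normal n̂ = (p₁ × p₂)/|p₁ × p₂|.
Here n̂_z ≈ -0.739; the vertex latitude is φ_max = arccos|n̂_z| ≈ 42.4°.

≈ 42°N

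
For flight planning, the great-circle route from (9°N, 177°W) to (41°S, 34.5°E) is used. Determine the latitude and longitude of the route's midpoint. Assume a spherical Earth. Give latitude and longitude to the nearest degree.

Convert each endpoint to a unit vector on the sphere (x = cos φ cos λ, y = cos φ sin λ, z = sin φ).
The central angle between the endpoints is δ = arccos(p₁·p₂) ≈ 2.401 rad (137.6°).
Interpolate at f = 1/2 with slerp weights a = sin((1−f)δ)/sin δ ≈ 1.382, b = sin(fδ)/sin δ ≈ 1.382.
p = a·p₁ + b·p₂ ≈ (-0.504, 0.519, -0.690); φ = arcsin(p_z) ≈ -43.67°, λ = atan2(p_y, p_x) ≈ 134.12°.

≈ (44°S, 134°E)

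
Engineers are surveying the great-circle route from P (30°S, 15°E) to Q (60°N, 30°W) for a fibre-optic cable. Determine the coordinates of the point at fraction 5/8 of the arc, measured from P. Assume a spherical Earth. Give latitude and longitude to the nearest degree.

The haversine formula gives a central angle δ ≈ 1.698 rad (97.3°) between the endpoints.
Interpolate at f = 5/8 with slerp weights a = sin((1−f)δ)/sin δ ≈ 0.599, b = sin(fδ)/sin δ ≈ 0.880.
p = a·p₁ + b·p₂ ≈ (0.882, -0.086, 0.462); φ = arcsin(p_z) ≈ 27.55°, λ = atan2(p_y, p_x) ≈ -5.54°.

≈ (28°N, 6°W)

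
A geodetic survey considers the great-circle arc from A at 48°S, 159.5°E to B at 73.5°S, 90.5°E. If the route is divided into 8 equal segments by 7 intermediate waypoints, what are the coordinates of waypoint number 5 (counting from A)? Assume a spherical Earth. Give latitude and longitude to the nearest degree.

≈ 68°S, 132°E

Write both endpoints as unit vectors p₁, p₂ with components (cos φ cos λ, cos φ sin λ, sin φ).
The central angle between the endpoints is δ = arccos(p₁·p₂) ≈ 0.675 rad (38.7°).
Interpolate at f = 5/8 with slerp weights a = sin((1−f)δ)/sin δ ≈ 0.401, b = sin(fδ)/sin δ ≈ 0.655.
p = a·p₁ + b·p₂ ≈ (-0.253, 0.280, -0.926); φ = arcsin(p_z) ≈ -67.84°, λ = atan2(p_y, p_x) ≈ 132.08°.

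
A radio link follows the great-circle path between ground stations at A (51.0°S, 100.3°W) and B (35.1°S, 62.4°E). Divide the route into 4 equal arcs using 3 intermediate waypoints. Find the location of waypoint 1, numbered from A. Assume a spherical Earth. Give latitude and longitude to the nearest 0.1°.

≈ (72.6°S, 81.6°W)

Convert each endpoint to a unit vector on the sphere (x = cos φ cos λ, y = cos φ sin λ, z = sin φ).
The central angle between the endpoints is δ = arccos(p₁·p₂) ≈ 1.616 rad (92.6°).
Interpolate at f = 1/4 with slerp weights a = sin((1−f)δ)/sin δ ≈ 0.937, b = sin(fδ)/sin δ ≈ 0.393.
p = a·p₁ + b·p₂ ≈ (0.044, -0.295, -0.954); φ = arcsin(p_z) ≈ -72.65°, λ = atan2(p_y, p_x) ≈ -81.58°.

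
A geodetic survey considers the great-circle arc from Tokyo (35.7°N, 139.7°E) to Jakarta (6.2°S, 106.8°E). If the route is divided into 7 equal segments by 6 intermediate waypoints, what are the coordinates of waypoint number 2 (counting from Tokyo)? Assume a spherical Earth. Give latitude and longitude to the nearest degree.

From cos δ = sin φ₁ sin φ₂ + cos φ₁ cos φ₂ cos Δλ, the central angle is δ ≈ 0.909 rad (52.1°).
Interpolate at f = 2/7 with slerp weights a = sin((1−f)δ)/sin δ ≈ 0.766, b = sin(fδ)/sin δ ≈ 0.325.
p = a·p₁ + b·p₂ ≈ (-0.568, 0.712, 0.412); φ = arcsin(p_z) ≈ 24.33°, λ = atan2(p_y, p_x) ≈ 128.58°.

≈ (24°N, 129°E)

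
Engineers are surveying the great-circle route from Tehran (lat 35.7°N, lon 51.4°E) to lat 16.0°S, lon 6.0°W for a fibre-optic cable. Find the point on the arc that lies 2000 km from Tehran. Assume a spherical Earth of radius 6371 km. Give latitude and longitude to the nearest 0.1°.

≈ lat 24.7°N, lon 34.8°E

Write both endpoints as unit vectors p₁, p₂ with components (cos φ cos λ, cos φ sin λ, sin φ).
The central angle between the endpoints is δ = arccos(p₁·p₂) ≈ 1.308 rad (74.9°). The total great-circle distance is δ·R ≈ 1.308 × 6371 ≈ 8334 km, so the target fraction is f = 2000/8334 ≈ 0.240.
Interpolate at f ≈ 0.240 with slerp weights a = sin((1−f)δ)/sin δ ≈ 0.868, b = sin(fδ)/sin δ ≈ 0.320.
p = a·p₁ + b·p₂ ≈ (0.745, 0.519, 0.418); φ = arcsin(p_z) ≈ 24.73°, λ = atan2(p_y, p_x) ≈ 34.83°.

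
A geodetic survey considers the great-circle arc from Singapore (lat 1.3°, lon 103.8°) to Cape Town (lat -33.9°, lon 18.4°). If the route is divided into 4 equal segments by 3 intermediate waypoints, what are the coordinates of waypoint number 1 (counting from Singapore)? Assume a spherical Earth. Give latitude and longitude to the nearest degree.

≈ lat -11°, lon 86°

Write both endpoints as unit vectors p₁, p₂ with components (cos φ cos λ, cos φ sin λ, sin φ).
The central angle between the endpoints is δ = arccos(p₁·p₂) ≈ 1.517 rad (86.9°).
Interpolate at f = 1/4 with slerp weights a = sin((1−f)δ)/sin δ ≈ 0.909, b = sin(fδ)/sin δ ≈ 0.371.
p = a·p₁ + b·p₂ ≈ (0.075, 0.980, -0.186); φ = arcsin(p_z) ≈ -10.73°, λ = atan2(p_y, p_x) ≈ 85.61°.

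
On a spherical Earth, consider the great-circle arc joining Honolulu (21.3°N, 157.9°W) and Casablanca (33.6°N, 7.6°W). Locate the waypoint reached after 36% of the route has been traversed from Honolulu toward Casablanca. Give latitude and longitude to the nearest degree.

≈ 56°N, 124°W

From cos δ = sin φ₁ sin φ₂ + cos φ₁ cos φ₂ cos Δλ, the central angle is δ ≈ 2.064 rad (118.2°).
Interpolate at f = 0.36 with slerp weights a = sin((1−f)δ)/sin δ ≈ 1.100, b = sin(fδ)/sin δ ≈ 0.768.
p = a·p₁ + b·p₂ ≈ (-0.315, -0.470, 0.824); φ = arcsin(p_z) ≈ 55.52°, λ = atan2(p_y, p_x) ≈ -123.87°.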